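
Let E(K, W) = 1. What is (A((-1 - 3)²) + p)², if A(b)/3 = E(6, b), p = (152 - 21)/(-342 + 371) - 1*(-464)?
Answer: 186978276/841 ≈ 2.2233e+5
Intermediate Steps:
p = 13587/29 (p = 131/29 + 464 = 13587/29 ≈ 468.52)
A(b) = 3 (A(b) = 3*1 = 3)
(A((-1 - 3)²) + p)² = (3 + 13587/29)² = (13674/29)² = 186978276/841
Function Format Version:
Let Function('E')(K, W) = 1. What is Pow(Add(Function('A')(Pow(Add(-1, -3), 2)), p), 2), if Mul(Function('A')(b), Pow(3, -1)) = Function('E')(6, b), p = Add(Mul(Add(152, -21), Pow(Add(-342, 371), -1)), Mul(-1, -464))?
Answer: Rational(186978276, 841) ≈ 2.2233e+5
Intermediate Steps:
p = Rational(13587, 29) (p = Add(Mul(131, Pow(29, -1)), 464) = Add(Mul(131, Rational(1, 29)), 464) = Add(Rational(131, 29), 464) = Rational(13587, 29) ≈ 468.52)
Function('A')(b) = 3 (Function('A')(b) = Mul(3, 1) = 3)
Pow(Add(Function('A')(Pow(Add(-1, -3), 2)), p), 2) = Pow(Add(3, Rational(13587, 29)), 2) = Pow(Rational(13674, 29), 2) = Rational(186978276, 841)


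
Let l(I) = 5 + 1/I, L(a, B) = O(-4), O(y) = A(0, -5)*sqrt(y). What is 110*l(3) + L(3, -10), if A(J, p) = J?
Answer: 1760/3 ≈ 586.67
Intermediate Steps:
O(y) = 0 (O(y) = 0*sqrt(y) = 0)
L(a, B) = 0
110*l(3) + L(3, -10) = 110*(5 + 1/3) + 0 = 110*(16/3) + 0 = 1760/3 + 0 = 1760/3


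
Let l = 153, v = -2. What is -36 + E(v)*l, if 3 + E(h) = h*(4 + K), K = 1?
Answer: -2025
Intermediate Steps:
E(h) = -3 + 5*h (E(h) = -3 + h*(4 + 1) = -3 + h*5 = -3 + 5*h)
-36 + E(v)*l = -36 + (-3 + 5*(-2))*153 = -36 + (-3 - 10)*153 = -36 - 13*153 = -36 - 1989 = -2025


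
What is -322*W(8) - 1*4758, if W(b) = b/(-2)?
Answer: -3470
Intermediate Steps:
W(b) = -b/2 (W(b) = b*(-1/2) = -b/2)
-322*W(8) - 1*4758 = -(-161)*8 - 1*4758 = -322*(-4) - 4758 = 1288 - 4758 = -3470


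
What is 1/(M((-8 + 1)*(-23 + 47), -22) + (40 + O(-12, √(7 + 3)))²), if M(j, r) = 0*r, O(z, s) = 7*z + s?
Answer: (44 - √10)⁻² ≈ 0.00059962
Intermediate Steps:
O(z, s) = s + 7*z
M(j, r) = 0
1/(M((-8 + 1)*(-23 + 47), -22) + (40 + O(-12, √(7 + 3)))²) = 1/(0 + (40 + (√(7 + 3) + 7*(-12)))²) = 1/(0 + (40 + (√10 - 84))²) = 1/(0 + (40 + (-84 + √10))²) = 1/(0 + (-44 + √10)²) = 1/((-44 + √10)²) = (-44 + √10)⁻²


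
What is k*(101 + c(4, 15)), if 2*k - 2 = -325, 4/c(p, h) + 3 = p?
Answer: -33915/2 ≈ -16958.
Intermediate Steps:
c(p, h) = 4/(-3 + p)
k = -323/2 (k = 1 + (1/2)*(-325) = 1 - 325/2 = -323/2 ≈ -161.50)
k*(101 + c(4, 15)) = -323*(101 + 4/(-3 + 4))/2 = -323*(101 + 4/1)/2 = -323*(101 + 4*1)/2 = -323*(101 + 4)/2 = -323/2*105 = -33915/2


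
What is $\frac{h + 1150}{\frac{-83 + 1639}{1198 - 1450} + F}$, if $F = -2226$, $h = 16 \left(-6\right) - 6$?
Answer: $- \frac{66024}{140627} \approx -0.4695$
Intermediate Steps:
$h = -102$ ($h = -96 - 6 = -102$)
$\frac{h + 1150}{\frac{-83 + 1639}{1198 - 1450} + F} = \frac{-102 + 1150}{\frac{-83 + 1639}{1198 - 1450} - 2226} = \frac{1048}{\frac{1556}{-252} - 2226} = \frac{1048}{1556 \left(- \frac{1}{252}\right) - 2226} = \frac{1048}{- \frac{389}{63} - 2226} = \frac{1048}{- \frac{140627}{63}} = 1048 \left(- \frac{63}{140627}\right) = - \frac{66024}{140627}$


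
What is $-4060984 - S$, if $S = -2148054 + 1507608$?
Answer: $-3420538$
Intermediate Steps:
$S = -640446$
$-4060984 - S = -4060984 - -640446 = -4060984 + 640446 = -3420538$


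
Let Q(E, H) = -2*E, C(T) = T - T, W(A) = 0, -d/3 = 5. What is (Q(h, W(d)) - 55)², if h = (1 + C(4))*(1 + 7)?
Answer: 5041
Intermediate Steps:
d = -15 (d = -3*5 = -15)
C(T) = 0
h = 8 (h = (1 + 0)*(1 + 7) = 1*8 = 8)
(Q(h, W(d)) - 55)² = (-2*8 - 55)² = (-16 - 55)² = (-71)² = 5041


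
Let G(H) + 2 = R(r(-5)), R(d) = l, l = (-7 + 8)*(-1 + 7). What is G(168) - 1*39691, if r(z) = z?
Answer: -39687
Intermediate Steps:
l = 6 (l = 1*6 = 6)
R(d) = 6
G(H) = 4 (G(H) = -2 + 6 = 4)
G(168) - 1*39691 = 4 - 1*39691 = 4 - 39691 = -39687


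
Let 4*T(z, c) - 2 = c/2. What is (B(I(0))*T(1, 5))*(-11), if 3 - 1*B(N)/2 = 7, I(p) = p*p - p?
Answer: 99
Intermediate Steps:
T(z, c) = 1/2 + c/8 (T(z, c) = 1/2 + (c/2)/4 = 1/2 + c/8)
I(p) = p**2 - p
B(N) = -8 (B(N) = 6 - 2*7 = 6 - 14 = -8)
(B(I(0))*T(1, 5))*(-11) = -8*(1/2 + (1/8)*5)*(-11) = -8*(1/2 + 5/8)*(-11) = -8*9/8*(-11) = -9*(-11) = 99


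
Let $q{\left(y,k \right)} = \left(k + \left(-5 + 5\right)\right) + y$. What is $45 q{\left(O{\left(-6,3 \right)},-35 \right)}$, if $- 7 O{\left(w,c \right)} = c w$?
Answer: $- \frac{10215}{7} \approx -1459.3$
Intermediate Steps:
$O{\left(w,c \right)} = - \frac{c w}{7}$
$q{\left(y,k \right)} = k + y$ ($q{\left(y,k \right)} = \left(k + 0\right) + y = k + y$)
$45 q{\left(O{\left(-6,3 \right)},-35 \right)} = 45 \left(-35 - \frac{3}{7} \left(-6\right)\right) = 45 \left(-35 + \frac{18}{7}\right) = 45 \left(- \frac{227}{7}\right) = - \frac{10215}{7}$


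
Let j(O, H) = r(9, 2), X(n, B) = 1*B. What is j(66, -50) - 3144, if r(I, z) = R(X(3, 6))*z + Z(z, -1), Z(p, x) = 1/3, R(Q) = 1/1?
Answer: -9425/3 ≈ -3141.7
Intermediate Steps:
X(n, B) = B
R(Q) = 1
Z(p, x) = ⅓
r(I, z) = ⅓ + z (r(I, z) = 1*z + ⅓ = z + ⅓ = ⅓ + z)
j(O, H) = 7/3 (j(O, H) = ⅓ + 2 = 7/3)
j(66, -50) - 3144 = 7/3 - 3144 = -9425/3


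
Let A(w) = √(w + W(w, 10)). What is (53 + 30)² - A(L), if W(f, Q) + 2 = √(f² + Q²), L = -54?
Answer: 6889 - √(-56 + 2*√754) ≈ 6889.0 - 1.0401*I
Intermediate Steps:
W(f, Q) = -2 + √(Q² + f²) (W(f, Q) = -2 + √(f² + Q²) = -2 + √(Q² + f²))
A(w) = √(-2 + w + √(100 + w²)) (A(w) = √(w + (-2 + √(10² + w²))) = √(w + (-2 + √(100 + w²))) = √(-2 + w + √(100 + w²)))
(53 + 30)² - A(L) = (53 + 30)² - √(-2 - 54 + √(100 + (-54)²)) = 83² - √(-2 - 54 + √(100 + 2916)) = 6889 - √(-2 - 54 + √3016) = 6889 - √(-2 - 54 + 2*√754) = 6889 - √(-56 + 2*√754)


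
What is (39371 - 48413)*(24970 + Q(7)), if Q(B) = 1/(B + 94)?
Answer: -22803661782/101 ≈ -2.2578e+8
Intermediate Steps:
Q(B) = 1/(94 + B)
(39371 - 48413)*(24970 + Q(7)) = (39371 - 48413)*(24970 + 1/(94 + 7)) = -9042*(24970 + 1/101) = -9042*2521971/101 = -22803661782/101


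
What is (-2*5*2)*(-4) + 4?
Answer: 84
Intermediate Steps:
(-2*5*2)*(-4) + 4 = -10*2*(-4) + 4 = -20*(-4) + 4 = 80 + 4 = 84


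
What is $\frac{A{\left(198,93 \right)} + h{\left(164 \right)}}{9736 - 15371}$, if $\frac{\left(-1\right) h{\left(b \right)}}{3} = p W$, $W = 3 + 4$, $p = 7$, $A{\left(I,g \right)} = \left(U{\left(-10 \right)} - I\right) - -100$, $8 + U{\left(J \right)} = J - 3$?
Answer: $\frac{38}{805} \approx 0.047205$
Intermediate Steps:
$U{\left(J \right)} = -11 + J$ ($U{\left(J \right)} = -8 + \left(J - 3\right) = -8 + \left(-3 + J\right) = -11 + J$)
$A{\left(I,g \right)} = 79 - I$ ($A{\left(I,g \right)} = \left(\left(-11 - 10\right) - I\right) - -100 = \left(-21 - I\right) + 100 = 79 - I$)
$W = 7$
$h{\left(b \right)} = -147$ ($h{\left(b \right)} = - 3 \cdot 7 \cdot 7 = \left(-3\right) 49 = -147$)
$\frac{A{\left(198,93 \right)} + h{\left(164 \right)}}{9736 - 15371} = \frac{\left(79 - 198\right) - 147}{9736 - 15371} = \frac{\left(79 - 198\right) - 147}{-5635} = \left(-119 - 147\right) \left(- \frac{1}{5635}\right) = \left(-266\right) \left(- \frac{1}{5635}\right) = \frac{38}{805}$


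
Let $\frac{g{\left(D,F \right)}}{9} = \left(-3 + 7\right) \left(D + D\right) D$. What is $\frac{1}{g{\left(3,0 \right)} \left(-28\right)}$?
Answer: $- \frac{1}{18144} \approx -5.5115 \cdot 10^{-5}$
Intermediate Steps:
$g{\left(D,F \right)} = 72 D^{2}$ ($g{\left(D,F \right)} = 9 \left(-3 + 7\right) \left(D + D\right) D = 9 \cdot 4 \cdot 2 D D = 9 \cdot 8 D D = 9 \cdot 8 D^{2} = 72 D^{2}$)
$\frac{1}{g{\left(3,0 \right)} \left(-28\right)} = \frac{1}{72 \cdot 3^{2} \left(-28\right)} = \frac{1}{72 \cdot 9 \left(-28\right)} = \frac{1}{648 \left(-28\right)} = \frac{1}{-18144} = - \frac{1}{18144}$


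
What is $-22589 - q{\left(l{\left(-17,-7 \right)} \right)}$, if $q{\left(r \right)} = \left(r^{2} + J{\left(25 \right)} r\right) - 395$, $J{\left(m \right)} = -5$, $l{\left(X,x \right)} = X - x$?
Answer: $-22344$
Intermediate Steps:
$q{\left(r \right)} = -395 + r^{2} - 5 r$ ($q{\left(r \right)} = \left(r^{2} - 5 r\right) - 395 = -395 + r^{2} - 5 r$)
$-22589 - q{\left(l{\left(-17,-7 \right)} \right)} = -22589 - \left(-395 + \left(-17 - -7\right)^{2} - 5 \left(-17 - -7\right)\right) = -22589 - \left(-395 + \left(-17 + 7\right)^{2} - 5 \left(-17 + 7\right)\right) = -22589 - \left(-395 + \left(-10\right)^{2} - -50\right) = -22589 - \left(-395 + 100 + 50\right) = -22589 - -245 = -22589 + 245 = -22344$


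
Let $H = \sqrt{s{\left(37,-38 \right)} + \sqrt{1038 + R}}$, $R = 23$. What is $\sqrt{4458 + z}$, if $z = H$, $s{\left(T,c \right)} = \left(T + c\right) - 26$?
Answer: $\sqrt{4458 + \sqrt{-27 + \sqrt{1061}}} \approx 66.786$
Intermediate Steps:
$s{\left(T,c \right)} = -26 + T + c$
$H = \sqrt{-27 + \sqrt{1061}}$ ($H = \sqrt{\left(-26 + 37 - 38\right) + \sqrt{1038 + 23}} = \sqrt{-27 + \sqrt{1061}} \approx 2.3607$)
$z = \sqrt{-27 + \sqrt{1061}} \approx 2.3607$
$\sqrt{4458 + z} = \sqrt{4458 + \sqrt{-27 + \sqrt{1061}}}$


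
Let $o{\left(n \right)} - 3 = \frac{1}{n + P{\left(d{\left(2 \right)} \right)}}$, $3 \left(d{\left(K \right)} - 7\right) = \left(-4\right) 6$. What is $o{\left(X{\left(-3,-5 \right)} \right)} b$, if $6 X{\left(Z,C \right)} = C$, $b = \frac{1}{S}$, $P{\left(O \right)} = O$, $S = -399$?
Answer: $- \frac{9}{1463} \approx -0.0061517$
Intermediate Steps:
$d{\left(K \right)} = -1$ ($d{\left(K \right)} = 7 + \frac{\left(-4\right) 6}{3} = 7 + \frac{1}{3} \left(-24\right) = 7 - 8 = -1$)
$b = - \frac{1}{399}$ ($b = \frac{1}{-399} = - \frac{1}{399} \approx -0.0025063$)
$X{\left(Z,C \right)} = \frac{C}{6}$
$o{\left(n \right)} = 3 + \frac{1}{-1 + n}$ ($o{\left(n \right)} = 3 + \frac{1}{n - 1} = 3 + \frac{1}{-1 + n}$)
$o{\left(X{\left(-3,-5 \right)} \right)} b = \frac{-2 + 3 \cdot \frac{1}{6} \left(-5\right)}{-1 + \frac{1}{6} \left(-5\right)} \left(- \frac{1}{399}\right) = \frac{-2 + 3 \left(- \frac{5}{6}\right)}{-1 - \frac{5}{6}} \left(- \frac{1}{399}\right) = \frac{-2 - \frac{5}{2}}{- \frac{11}{6}} \left(- \frac{1}{399}\right) = \left(- \frac{6}{11}\right) \left(- \frac{9}{2}\right) \left(- \frac{1}{399}\right) = \frac{27}{11} \left(- \frac{1}{399}\right) = - \frac{9}{1463}$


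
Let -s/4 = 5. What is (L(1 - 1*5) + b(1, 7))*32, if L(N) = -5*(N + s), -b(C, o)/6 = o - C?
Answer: 2688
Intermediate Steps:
s = -20 (s = -4*5 = -20)
b(C, o) = -6*o + 6*C (b(C, o) = -6*(o - C) = -6*o + 6*C)
L(N) = 100 - 5*N (L(N) = -5*(N - 20) = -5*(-20 + N) = 100 - 5*N)
(L(1 - 1*5) + b(1, 7))*32 = ((100 - 5*(1 - 1*5)) + (-6*7 + 6*1))*32 = ((100 - 5*(1 - 5)) + (-42 + 6))*32 = ((100 - 5*(-4)) - 36)*32 = ((100 + 20) - 36)*32 = (120 - 36)*32 = 84*32 = 2688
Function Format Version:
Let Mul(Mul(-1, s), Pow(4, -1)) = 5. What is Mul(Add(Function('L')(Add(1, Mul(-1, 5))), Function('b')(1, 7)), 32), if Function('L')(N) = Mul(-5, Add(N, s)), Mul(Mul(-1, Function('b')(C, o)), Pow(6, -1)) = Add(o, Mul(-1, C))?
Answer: 2688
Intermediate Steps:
s = -20 (s = Mul(-4, 5) = -20)
Function('b')(C, o) = Add(Mul(-6, o), Mul(6, C)) (Function('b')(C, o) = Mul(-6, Add(o, Mul(-1, C))) = Add(Mul(-6, o), Mul(6, C)))
Function('L')(N) = Add(100, Mul(-5, N)) (Function('L')(N) = Mul(-5, Add(N, -20)) = Mul(-5, Add(-20, N)) = Add(100, Mul(-5, N)))
Mul(Add(Function('L')(Add(1, Mul(-1, 5))), Function('b')(1, 7)), 32) = Mul(Add(Add(100, Mul(-5, Add(1, Mul(-1, 5)))), Add(Mul(-6, 7), Mul(6, 1))), 32) = Mul(Add(Add(100, Mul(-5, Add(1, -5))), Add(-42, 6)), 32) = Mul(Add(Add(100, Mul(-5, -4)), -36), 32) = Mul(Add(Add(100, 20), -36), 32) = Mul(Add(120, -36), 32) = Mul(84, 32) = 2688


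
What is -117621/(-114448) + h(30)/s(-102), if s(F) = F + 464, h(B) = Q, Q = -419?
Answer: -2687455/20715088 ≈ -0.12973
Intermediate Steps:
h(B) = -419
s(F) = 464 + F
-117621/(-114448) + h(30)/s(-102) = -117621/(-114448) - 419/(464 - 102) = -117621*(-1/114448) - 419/362 = 117621/114448 - 419*1/362 = 117621/114448 - 419/362 = -2687455/20715088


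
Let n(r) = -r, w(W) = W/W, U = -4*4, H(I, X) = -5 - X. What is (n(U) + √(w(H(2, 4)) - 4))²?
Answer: (16 + I*√3)² ≈ 253.0 + 55.426*I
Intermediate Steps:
U = -16
w(W) = 1
(n(U) + √(w(H(2, 4)) - 4))² = (-1*(-16) + √(1 - 4))² = (16 + √(-3))² = (16 + I*√3)²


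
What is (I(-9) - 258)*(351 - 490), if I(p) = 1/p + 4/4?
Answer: 321646/9 ≈ 35738.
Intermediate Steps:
I(p) = 1 + 1/p (I(p) = 1/p + 4*(¼) = 1/p + 1 = 1 + 1/p)
(I(-9) - 258)*(351 - 490) = ((1 - 9)/(-9) - 258)*(351 - 490) = (-⅑*(-8) - 258)*(-139) = (8/9 - 258)*(-139) = -2314/9*(-139) = 321646/9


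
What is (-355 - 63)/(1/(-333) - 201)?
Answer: 69597/33467 ≈ 2.0796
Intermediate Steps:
(-355 - 63)/(1/(-333) - 201) = -418/(-1/333 - 201) = -418/(-66934/333) = -418*(-333/66934) = 69597/33467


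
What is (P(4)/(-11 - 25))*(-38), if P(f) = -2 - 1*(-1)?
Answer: -19/18 ≈ -1.0556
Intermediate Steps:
P(f) = -1 (P(f) = -2 + 1 = -1)
(P(4)/(-11 - 25))*(-38) = -1/(-11 - 25)*(-38) = -1/(-36)*(-38) = -1*(-1/36)*(-38) = (1/36)*(-38) = -19/18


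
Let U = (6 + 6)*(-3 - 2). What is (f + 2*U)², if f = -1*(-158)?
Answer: 1444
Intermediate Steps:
f = 158
U = -60 (U = 12*(-5) = -60)
(f + 2*U)² = (158 + 2*(-60))² = (158 - 120)² = 38² = 1444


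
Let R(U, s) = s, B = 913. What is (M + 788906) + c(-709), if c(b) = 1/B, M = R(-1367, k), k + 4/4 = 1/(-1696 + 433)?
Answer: 909701345045/1153119 ≈ 7.8891e+5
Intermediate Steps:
k = -1264/1263 (k = -1 + 1/(-1696 + 433) = -1 + 1/(-1263) = -1 - 1/1263 = -1264/1263 ≈ -1.0008)
M = -1264/1263 ≈ -1.0008
c(b) = 1/913
(M + 788906) + c(-709) = (-1264/1263 + 788906) + 1/913 = 996387014/1263 + 1/913 = 909701345045/1153119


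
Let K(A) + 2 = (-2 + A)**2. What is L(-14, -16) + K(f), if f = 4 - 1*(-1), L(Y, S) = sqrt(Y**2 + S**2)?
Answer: 7 + 2*sqrt(113) ≈ 28.260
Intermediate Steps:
L(Y, S) = sqrt(S**2 + Y**2)
f = 5 (f = 4 + 1 = 5)
K(A) = -2 + (-2 + A)**2
L(-14, -16) + K(f) = sqrt((-16)**2 + (-14)**2) + (-2 + (-2 + 5)**2) = sqrt(256 + 196) + (-2 + 3**2) = sqrt(452) + (-2 + 9) = 2*sqrt(113) + 7 = 7 + 2*sqrt(113)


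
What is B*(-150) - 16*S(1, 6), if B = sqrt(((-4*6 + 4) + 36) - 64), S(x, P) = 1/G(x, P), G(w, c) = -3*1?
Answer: 16/3 - 600*I*sqrt(3) ≈ 5.3333 - 1039.2*I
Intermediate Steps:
G(w, c) = -3
S(x, P) = -1/3 (S(x, P) = 1/(-3) = -1/3)
B = 4*I*sqrt(3) (B = sqrt(((-24 + 4) + 36) - 64) = sqrt((-20 + 36) - 64) = sqrt(16 - 64) = sqrt(-48) = 4*I*sqrt(3) ≈ 6.9282*I)
B*(-150) - 16*S(1, 6) = (4*I*sqrt(3))*(-150) - 16*(-1/3) = -600*I*sqrt(3) + 16/3 = 16/3 - 600*I*sqrt(3)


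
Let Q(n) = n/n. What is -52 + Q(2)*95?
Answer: 43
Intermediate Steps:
Q(n) = 1
-52 + Q(2)*95 = -52 + 1*95 = -52 + 95 = 43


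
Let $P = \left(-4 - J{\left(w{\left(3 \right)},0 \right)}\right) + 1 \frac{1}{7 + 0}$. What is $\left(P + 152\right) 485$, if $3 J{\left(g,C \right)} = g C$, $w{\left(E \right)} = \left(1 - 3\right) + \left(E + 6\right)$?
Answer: $\frac{502945}{7} \approx 71849.0$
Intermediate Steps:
$w{\left(E \right)} = 4 + E$ ($w{\left(E \right)} = -2 + \left(6 + E\right) = 4 + E$)
$J{\left(g,C \right)} = \frac{C g}{3}$ ($J{\left(g,C \right)} = \frac{g C}{3} = \frac{C g}{3}$)
$P = - \frac{27}{7}$ ($P = \left(-4 - \frac{1}{3} \cdot 0 \left(4 + 3\right)\right) + 1 \frac{1}{7 + 0} = \left(-4 - \frac{1}{3} \cdot 0 \cdot 7\right) + 1 \cdot \frac{1}{7} = \left(-4 - 0\right) + 1 \cdot \frac{1}{7} = \left(-4 + 0\right) + \frac{1}{7} = -4 + \frac{1}{7} = - \frac{27}{7} \approx -3.8571$)
$\left(P + 152\right) 485 = \left(- \frac{27}{7} + 152\right) 485 = \frac{1037}{7} \cdot 485 = \frac{502945}{7}$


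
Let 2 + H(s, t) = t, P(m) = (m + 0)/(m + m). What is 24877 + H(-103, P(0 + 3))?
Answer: 49751/2 ≈ 24876.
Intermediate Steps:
P(m) = ½ (P(m) = m/((2*m)) = m*(1/(2*m)) = ½)
H(s, t) = -2 + t
24877 + H(-103, P(0 + 3)) = 24877 + (-2 + ½) = 24877 - 3/2 = 49751/2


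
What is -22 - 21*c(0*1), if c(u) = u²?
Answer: -22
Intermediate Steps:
-22 - 21*c(0*1) = -22 - 21*(0*1)² = -22 - 21*0² = -22 - 21*0 = -22 + 0 = -22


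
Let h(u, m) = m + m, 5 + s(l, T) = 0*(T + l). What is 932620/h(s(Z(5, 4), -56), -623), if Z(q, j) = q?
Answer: -466310/623 ≈ -748.49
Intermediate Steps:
s(l, T) = -5 (s(l, T) = -5 + 0*(T + l) = -5 + 0 = -5)
h(u, m) = 2*m
932620/h(s(Z(5, 4), -56), -623) = 932620/((2*(-623))) = 932620/(-1246) = 932620*(-1/1246) = -466310/623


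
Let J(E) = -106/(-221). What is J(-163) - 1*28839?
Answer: -6373313/221 ≈ -28839.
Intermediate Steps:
J(E) = 106/221 (J(E) = -106*(-1/221) = 106/221)
J(-163) - 1*28839 = 106/221 - 1*28839 = 106/221 - 28839 = -6373313/221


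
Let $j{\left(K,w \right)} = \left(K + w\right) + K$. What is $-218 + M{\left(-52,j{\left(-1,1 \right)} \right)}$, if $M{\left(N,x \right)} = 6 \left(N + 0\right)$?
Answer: $-530$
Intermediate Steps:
$j{\left(K,w \right)} = w + 2 K$
$M{\left(N,x \right)} = 6 N$
$-218 + M{\left(-52,j{\left(-1,1 \right)} \right)} = -218 + 6 \left(-52\right) = -218 - 312 = -530$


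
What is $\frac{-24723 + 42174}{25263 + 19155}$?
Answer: $\frac{5817}{14806} \approx 0.39288$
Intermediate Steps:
$\frac{-24723 + 42174}{25263 + 19155} = \frac{17451}{44418} = 17451 \cdot \frac{1}{44418} = \frac{5817}{14806}$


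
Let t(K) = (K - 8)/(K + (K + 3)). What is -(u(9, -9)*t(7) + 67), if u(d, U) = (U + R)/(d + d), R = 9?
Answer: -67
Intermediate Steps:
u(d, U) = (9 + U)/(2*d) (u(d, U) = (U + 9)/(d + d) = (9 + U)/((2*d)) = (9 + U)*(1/(2*d)) = (9 + U)/(2*d))
t(K) = (-8 + K)/(3 + 2*K) (t(K) = (-8 + K)/(K + (3 + K)) = (-8 + K)/(3 + 2*K))
-(u(9, -9)*t(7) + 67) = -(((½)*(9 - 9)/9)*((-8 + 7)/(3 + 2*7)) + 67) = -(((½)*(⅑)*0)*(-1/(3 + 14)) + 67) = -(0*(-1/17) + 67) = -(0 + 67) = -1*67 = -67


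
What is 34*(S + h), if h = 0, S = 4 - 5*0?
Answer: 136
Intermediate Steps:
S = 4 (S = 4 + 0 = 4)
34*(S + h) = 34*(4 + 0) = 34*4 = 136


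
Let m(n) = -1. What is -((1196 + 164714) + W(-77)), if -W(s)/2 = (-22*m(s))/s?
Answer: -1161374/7 ≈ -1.6591e+5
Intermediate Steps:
W(s) = -44/s (W(s) = -2*(-22*(-1))/s = -44/s)
-((1196 + 164714) + W(-77)) = -((1196 + 164714) - 44/(-77)) = -(165910 - 44*(-1/77)) = -(165910 + 4/7) = -1*1161374/7 = -1161374/7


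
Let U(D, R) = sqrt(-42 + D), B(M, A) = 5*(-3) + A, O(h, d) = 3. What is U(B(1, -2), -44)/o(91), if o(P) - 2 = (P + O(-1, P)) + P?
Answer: I*sqrt(59)/187 ≈ 0.041076*I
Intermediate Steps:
B(M, A) = -15 + A
o(P) = 5 + 2*P (o(P) = 2 + ((P + 3) + P) = 2 + ((3 + P) + P) = 2 + (3 + 2*P) = 5 + 2*P)
U(B(1, -2), -44)/o(91) = sqrt(-42 + (-15 - 2))/(5 + 2*91) = sqrt(-42 - 17)/(5 + 182) = sqrt(-59)/187 = (I*sqrt(59))*(1/187) = I*sqrt(59)/187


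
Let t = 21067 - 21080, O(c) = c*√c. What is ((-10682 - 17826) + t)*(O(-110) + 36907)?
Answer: -1052624547 + 3137310*I*√110 ≈ -1.0526e+9 + 3.2904e+7*I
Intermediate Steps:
O(c) = c^(3/2)
t = -13
((-10682 - 17826) + t)*(O(-110) + 36907) = ((-10682 - 17826) - 13)*((-110)^(3/2) + 36907) = (-28508 - 13)*(-110*I*√110 + 36907) = -28521*(36907 - 110*I*√110) = -1052624547 + 3137310*I*√110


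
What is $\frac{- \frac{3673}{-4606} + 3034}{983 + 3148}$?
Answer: $\frac{13978277}{19027386} \approx 0.73464$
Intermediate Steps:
$\frac{- \frac{3673}{-4606} + 3034}{983 + 3148} = \frac{\left(-3673\right) \left(- \frac{1}{4606}\right) + 3034}{4131} = \left(\frac{3673}{4606} + 3034\right) \frac{1}{4131} = \frac{13978277}{4606} \cdot \frac{1}{4131} = \frac{13978277}{19027386}$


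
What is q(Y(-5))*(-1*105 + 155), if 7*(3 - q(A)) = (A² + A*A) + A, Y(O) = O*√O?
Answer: 13550/7 + 250*I*√5/7 ≈ 1935.7 + 79.86*I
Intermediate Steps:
Y(O) = O^(3/2)
q(A) = 3 - 2*A²/7 - A/7 (q(A) = 3 - ((A² + A*A) + A)/7 = 3 - ((A² + A²) + A)/7 = 3 - (2*A² + A)/7 = 3 - (A + 2*A²)/7 = 3 + (-2*A²/7 - A/7) = 3 - 2*A²/7 - A/7)
q(Y(-5))*(-1*105 + 155) = (3 - 2*((-5)^(3/2))²/7 - (-5)*I*√5/7)*(-1*105 + 155) = (3 - 2*(-5*I*√5)²/7 - (-5)*I*√5/7)*(-105 + 155) = (3 - 2/7*(-125) + 5*I*√5/7)*50 = (3 + 250/7 + 5*I*√5/7)*50 = (271/7 + 5*I*√5/7)*50 = 13550/7 + 250*I*√5/7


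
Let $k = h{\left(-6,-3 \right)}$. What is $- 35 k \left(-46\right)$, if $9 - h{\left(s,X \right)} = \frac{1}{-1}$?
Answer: $16100$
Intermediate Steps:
$h{\left(s,X \right)} = 10$ ($h{\left(s,X \right)} = 9 - \frac{1}{-1} = 9 - -1 = 9 + 1 = 10$)
$k = 10$
$- 35 k \left(-46\right) = \left(-35\right) 10 \left(-46\right) = \left(-350\right) \left(-46\right) = 16100$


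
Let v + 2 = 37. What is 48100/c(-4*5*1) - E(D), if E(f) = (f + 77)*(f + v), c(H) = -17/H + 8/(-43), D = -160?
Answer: 35441875/571 ≈ 62070.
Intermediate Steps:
v = 35 (v = -2 + 37 = 35)
c(H) = -8/43 - 17/H (c(H) = -17/H + 8*(-1/43) = -17/H - 8/43 = -8/43 - 17/H)
E(f) = (35 + f)*(77 + f) (E(f) = (f + 77)*(f + 35) = (77 + f)*(35 + f) = (35 + f)*(77 + f))
48100/c(-4*5*1) - E(D) = 48100/(-8/43 - 17/(-4*5*1)) - (2695 + (-160)**2 + 112*(-160)) = 48100/(-8/43 - 17/((-20*1))) - (2695 + 25600 - 17920) = 48100/(-8/43 - 17/(-20)) - 1*10375 = 48100/(-8/43 - 17*(-1/20)) - 10375 = 48100/(-8/43 + 17/20) - 10375 = 48100/(571/860) - 10375 = 48100*(860/571) - 10375 = 41366000/571 - 10375 = 35441875/571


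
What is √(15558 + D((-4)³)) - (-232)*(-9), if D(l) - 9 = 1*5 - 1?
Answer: -2088 + √15571 ≈ -1963.2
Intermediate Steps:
D(l) = 13 (D(l) = 9 + (1*5 - 1) = 9 + (5 - 1) = 9 + 4 = 13)
√(15558 + D((-4)³)) - (-232)*(-9) = √(15558 + 13) - (-232)*(-9) = √15571 - 1*2088 = √15571 - 2088 = -2088 + √15571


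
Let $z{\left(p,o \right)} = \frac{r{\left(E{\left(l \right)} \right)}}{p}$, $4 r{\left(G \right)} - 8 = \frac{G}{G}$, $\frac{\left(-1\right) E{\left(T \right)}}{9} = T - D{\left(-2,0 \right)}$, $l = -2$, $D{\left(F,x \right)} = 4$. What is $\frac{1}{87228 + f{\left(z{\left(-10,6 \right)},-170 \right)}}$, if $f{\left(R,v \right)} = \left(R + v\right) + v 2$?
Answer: $\frac{40}{3468711} \approx 1.1532 \cdot 10^{-5}$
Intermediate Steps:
$E{\left(T \right)} = 36 - 9 T$ ($E{\left(T \right)} = - 9 \left(T - 4\right) = - 9 \left(-4 + T\right) = 36 - 9 T$)
$r{\left(G \right)} = \frac{9}{4}$ ($r{\left(G \right)} = 2 + \frac{G \frac{1}{G}}{4} = 2 + \frac{1}{4} \cdot 1 = 2 + \frac{1}{4} = \frac{9}{4}$)
$z{\left(p,o \right)} = \frac{9}{4 p}$
$f{\left(R,v \right)} = R + 3 v$ ($f{\left(R,v \right)} = \left(R + v\right) + 2 v = R + 3 v$)
$\frac{1}{87228 + f{\left(z{\left(-10,6 \right)},-170 \right)}} = \frac{1}{87228 + \left(\frac{9}{4 \left(-10\right)} + 3 \left(-170\right)\right)} = \frac{1}{87228 + \left(\frac{9}{4} \left(- \frac{1}{10}\right) - 510\right)} = \frac{1}{87228 - \frac{20409}{40}} = \frac{1}{\frac{3468711}{40}} = \frac{40}{3468711}$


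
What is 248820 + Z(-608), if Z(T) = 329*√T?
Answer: 248820 + 1316*I*√38 ≈ 2.4882e+5 + 8112.4*I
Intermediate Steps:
248820 + Z(-608) = 248820 + 329*√(-608) = 248820 + 329*(4*I*√38) = 248820 + 1316*I*√38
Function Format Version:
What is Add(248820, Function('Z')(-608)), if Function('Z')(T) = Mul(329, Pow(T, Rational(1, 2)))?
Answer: Add(248820, Mul(1316, I, Pow(38, Rational(1, 2)))) ≈ Add(2.4882e+5, Mul(8112.4, I))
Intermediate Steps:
Add(248820, Function('Z')(-608)) = Add(248820, Mul(329, Pow(-608, Rational(1, 2)))) = Add(248820, Mul(329, Mul(4, I, Pow(38, Rational(1, 2))))) = Add(248820, Mul(1316, I, Pow(38, Rational(1, 2))))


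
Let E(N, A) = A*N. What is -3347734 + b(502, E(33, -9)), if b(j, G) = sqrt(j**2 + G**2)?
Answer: -3347734 + sqrt(340213) ≈ -3.3472e+6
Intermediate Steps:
b(j, G) = sqrt(G**2 + j**2)
-3347734 + b(502, E(33, -9)) = -3347734 + sqrt((-9*33)**2 + 502**2) = -3347734 + sqrt((-297)**2 + 252004) = -3347734 + sqrt(88209 + 252004) = -3347734 + sqrt(340213)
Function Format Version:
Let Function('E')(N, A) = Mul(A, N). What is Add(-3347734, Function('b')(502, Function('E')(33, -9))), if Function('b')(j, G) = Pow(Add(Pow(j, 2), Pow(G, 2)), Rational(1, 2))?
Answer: Add(-3347734, Pow(340213, Rational(1, 2))) ≈ -3.3472e+6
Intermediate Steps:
Function('b')(j, G) = Pow(Add(Pow(G, 2), Pow(j, 2)), Rational(1, 2))
Add(-3347734, Function('b')(502, Function('E')(33, -9))) = Add(-3347734, Pow(Add(Pow(Mul(-9, 33), 2), Pow(502, 2)), Rational(1, 2))) = Add(-3347734, Pow(Add(Pow(-297, 2), 252004), Rational(1, 2))) = Add(-3347734, Pow(Add(88209, 252004), Rational(1, 2))) = Add(-3347734, Pow(340213, Rational(1, 2)))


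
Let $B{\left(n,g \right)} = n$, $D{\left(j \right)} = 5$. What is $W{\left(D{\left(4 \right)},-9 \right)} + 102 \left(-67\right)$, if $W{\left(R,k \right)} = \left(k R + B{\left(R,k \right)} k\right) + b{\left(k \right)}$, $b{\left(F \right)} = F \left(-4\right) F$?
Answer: $-7248$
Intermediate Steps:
$b{\left(F \right)} = - 4 F^{2}$ ($b{\left(F \right)} = - 4 F F = - 4 F^{2}$)
$W{\left(R,k \right)} = - 4 k^{2} + 2 R k$ ($W{\left(R,k \right)} = \left(k R + R k\right) - 4 k^{2} = \left(R k + R k\right) - 4 k^{2} = 2 R k - 4 k^{2} = - 4 k^{2} + 2 R k$)
$W{\left(D{\left(4 \right)},-9 \right)} + 102 \left(-67\right) = 2 \left(-9\right) \left(5 - -18\right) + 102 \left(-67\right) = 2 \left(-9\right) \left(5 + 18\right) - 6834 = 2 \left(-9\right) 23 - 6834 = -414 - 6834 = -7248$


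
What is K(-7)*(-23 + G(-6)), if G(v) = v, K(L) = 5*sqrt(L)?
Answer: -145*I*sqrt(7) ≈ -383.63*I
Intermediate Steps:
K(-7)*(-23 + G(-6)) = (5*sqrt(-7))*(-23 - 6) = (5*(I*sqrt(7)))*(-29) = (5*I*sqrt(7))*(-29) = -145*I*sqrt(7)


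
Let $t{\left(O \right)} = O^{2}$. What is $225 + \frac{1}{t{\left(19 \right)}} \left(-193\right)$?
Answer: $\frac{81032}{361} \approx 224.47$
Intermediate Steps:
$225 + \frac{1}{t{\left(19 \right)}} \left(-193\right) = 225 + \frac{1}{19^{2}} \left(-193\right) = 225 + \frac{1}{361} \left(-193\right) = 225 - \frac{193}{361} = \frac{81032}{361}$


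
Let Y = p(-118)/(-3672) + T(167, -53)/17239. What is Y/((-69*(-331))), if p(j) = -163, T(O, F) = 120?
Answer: 3250597/1445745425112 ≈ 2.2484e-6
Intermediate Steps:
Y = 3250597/63301608 (Y = -163/(-3672) + 120/17239 = -163*(-1/3672) + 120*(1/17239) = 163/3672 + 120/17239 = 3250597/63301608 ≈ 0.051351)
Y/((-69*(-331))) = 3250597/(63301608*((-69*(-331)))) = (3250597/63301608)/22839 = (3250597/63301608)*(1/22839) = 3250597/1445745425112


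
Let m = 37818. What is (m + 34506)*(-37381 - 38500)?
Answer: -5488017444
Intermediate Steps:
(m + 34506)*(-37381 - 38500) = (37818 + 34506)*(-37381 - 38500) = 72324*(-75881) = -5488017444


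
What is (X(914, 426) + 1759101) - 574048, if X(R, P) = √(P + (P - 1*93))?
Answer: 1185053 + √759 ≈ 1.1851e+6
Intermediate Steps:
X(R, P) = √(-93 + 2*P) (X(R, P) = √(P + (P - 93)) = √(P + (-93 + P)) = √(-93 + 2*P))
(X(914, 426) + 1759101) - 574048 = (√(-93 + 2*426) + 1759101) - 574048 = (√(-93 + 852) + 1759101) - 574048 = (√759 + 1759101) - 574048 = (1759101 + √759) - 574048 = 1185053 + √759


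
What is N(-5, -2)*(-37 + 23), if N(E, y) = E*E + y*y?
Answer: -406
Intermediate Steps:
N(E, y) = E² + y²
N(-5, -2)*(-37 + 23) = ((-5)² + (-2)²)*(-37 + 23) = (25 + 4)*(-14) = 29*(-14) = -406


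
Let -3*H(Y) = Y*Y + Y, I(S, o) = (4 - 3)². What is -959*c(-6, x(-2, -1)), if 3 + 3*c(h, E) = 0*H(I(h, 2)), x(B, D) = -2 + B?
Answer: 959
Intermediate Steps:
I(S, o) = 1 (I(S, o) = 1² = 1)
H(Y) = -Y/3 - Y²/3 (H(Y) = -(Y*Y + Y)/3 = -(Y² + Y)/3 = -(Y + Y²)/3 = -Y/3 - Y²/3)
c(h, E) = -1 (c(h, E) = -1 + (0*(-⅓*1*(1 + 1)))/3 = -1 + (0*(-⅓*1*2))/3 = -1 + (0*(-⅔))/3 = -1 + (⅓)*0 = -1 + 0 = -1)
-959*c(-6, x(-2, -1)) = -959*(-1) = 959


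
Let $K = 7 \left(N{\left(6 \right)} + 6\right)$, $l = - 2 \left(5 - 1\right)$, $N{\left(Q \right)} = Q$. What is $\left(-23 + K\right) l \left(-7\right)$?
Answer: $3416$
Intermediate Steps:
$l = -8$ ($l = \left(-2\right) 4 = -8$)
$K = 84$ ($K = 7 \left(6 + 6\right) = 7 \cdot 12 = 84$)
$\left(-23 + K\right) l \left(-7\right) = \left(-23 + 84\right) \left(\left(-8\right) \left(-7\right)\right) = 61 \cdot 56 = 3416$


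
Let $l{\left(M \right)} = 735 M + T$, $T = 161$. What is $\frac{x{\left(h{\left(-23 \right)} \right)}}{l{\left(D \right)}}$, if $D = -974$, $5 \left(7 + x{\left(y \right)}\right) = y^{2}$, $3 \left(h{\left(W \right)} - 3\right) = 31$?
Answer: $- \frac{257}{6441561} \approx -3.9897 \cdot 10^{-5}$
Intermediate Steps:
$h{\left(W \right)} = \frac{40}{3}$ ($h{\left(W \right)} = 3 + \frac{1}{3} \cdot 31 = 3 + \frac{31}{3} = \frac{40}{3}$)
$x{\left(y \right)} = -7 + \frac{y^{2}}{5}$
$l{\left(M \right)} = 161 + 735 M$ ($l{\left(M \right)} = 735 M + 161 = 161 + 735 M$)
$\frac{x{\left(h{\left(-23 \right)} \right)}}{l{\left(D \right)}} = \frac{-7 + \frac{\left(\frac{40}{3}\right)^{2}}{5}}{161 + 735 \left(-974\right)} = \frac{-7 + \frac{1}{5} \cdot \frac{1600}{9}}{161 - 715890} = \frac{-7 + \frac{320}{9}}{-715729} = \frac{257}{9} \left(- \frac{1}{715729}\right) = - \frac{257}{6441561}$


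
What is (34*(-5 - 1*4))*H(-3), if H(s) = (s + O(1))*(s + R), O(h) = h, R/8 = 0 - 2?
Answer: -11628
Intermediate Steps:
R = -16 (R = 8*(0 - 2) = 8*(-2) = -16)
H(s) = (1 + s)*(-16 + s) (H(s) = (s + 1)*(s - 16) = (1 + s)*(-16 + s))
(34*(-5 - 1*4))*H(-3) = (34*(-5 - 1*4))*(-16 + (-3)² - 15*(-3)) = (34*(-5 - 4))*(-16 + 9 + 45) = (34*(-9))*38 = -306*38 = -11628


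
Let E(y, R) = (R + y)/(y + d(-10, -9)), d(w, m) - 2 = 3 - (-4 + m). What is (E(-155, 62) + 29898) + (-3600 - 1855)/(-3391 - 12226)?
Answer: 63969837758/2139529 ≈ 29899.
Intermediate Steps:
d(w, m) = 9 - m (d(w, m) = 2 + (3 - (-4 + m)) = 2 + (3 + (4 - m)) = 2 + (7 - m) = 9 - m)
E(y, R) = (R + y)/(18 + y) (E(y, R) = (R + y)/(y + (9 - 1*(-9))) = (R + y)/(y + (9 + 9)) = (R + y)/(y + 18) = (R + y)/(18 + y))
(E(-155, 62) + 29898) + (-3600 - 1855)/(-3391 - 12226) = ((62 - 155)/(18 - 155) + 29898) + (-3600 - 1855)/(-3391 - 12226) = (-93/(-137) + 29898) - 5455/(-15617) = (-1/137*(-93) + 29898) - 5455*(-1/15617) = (93/137 + 29898) + 5455/15617 = 4096119/137 + 5455/15617 = 63969837758/2139529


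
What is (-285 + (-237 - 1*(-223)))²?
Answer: 89401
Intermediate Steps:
(-285 + (-237 - 1*(-223)))² = (-285 + (-237 + 223))² = (-285 - 14)² = (-299)² = 89401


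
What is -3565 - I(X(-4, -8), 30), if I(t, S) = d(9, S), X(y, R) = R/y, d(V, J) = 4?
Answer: -3569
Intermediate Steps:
I(t, S) = 4
-3565 - I(X(-4, -8), 30) = -3565 - 1*4 = -3565 - 4 = -3569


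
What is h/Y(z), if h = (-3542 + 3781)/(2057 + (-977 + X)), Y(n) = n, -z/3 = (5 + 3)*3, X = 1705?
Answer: -239/200520 ≈ -0.0011919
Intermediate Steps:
z = -72 (z = -3*(5 + 3)*3 = -24*3 = -3*24 = -72)
h = 239/2785 (h = (-3542 + 3781)/(2057 + (-977 + 1705)) = 239/(2057 + 728) = 239/2785 ≈ 0.085817)
h/Y(z) = (239/2785)/(-72) = (239/2785)*(-1/72) = -239/200520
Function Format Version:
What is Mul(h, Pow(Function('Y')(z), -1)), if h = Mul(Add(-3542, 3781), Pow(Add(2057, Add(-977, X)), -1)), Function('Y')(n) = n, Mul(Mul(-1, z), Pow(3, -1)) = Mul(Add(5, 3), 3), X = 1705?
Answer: Rational(-239, 200520) ≈ -0.0011919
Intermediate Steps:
z = -72 (z = Mul(-3, Mul(Add(5, 3), 3)) = Mul(-3, Mul(8, 3)) = Mul(-3, 24) = -72)
h = Rational(239, 2785) (h = Mul(Add(-3542, 3781), Pow(Add(2057, Add(-977, 1705)), -1)) = Mul(239, Pow(Add(2057, 728), -1)) = Mul(239, Pow(2785, -1)) = Mul(239, Rational(1, 2785)) = Rational(239, 2785) ≈ 0.085817)
Mul(h, Pow(Function('Y')(z), -1)) = Mul(Rational(239, 2785), Pow(-72, -1)) = Mul(Rational(239, 2785), Rational(-1, 72)) = Rational(-239, 200520)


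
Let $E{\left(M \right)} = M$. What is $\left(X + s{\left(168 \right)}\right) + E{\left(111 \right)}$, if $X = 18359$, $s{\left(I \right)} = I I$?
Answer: $46694$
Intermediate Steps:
$s{\left(I \right)} = I^{2}$
$\left(X + s{\left(168 \right)}\right) + E{\left(111 \right)} = \left(18359 + 168^{2}\right) + 111 = \left(18359 + 28224\right) + 111 = 46583 + 111 = 46694$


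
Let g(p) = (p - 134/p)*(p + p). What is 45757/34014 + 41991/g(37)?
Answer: 385325416/21003645 ≈ 18.346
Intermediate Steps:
g(p) = 2*p*(p - 134/p) (g(p) = (p - 134/p)*(2*p) = 2*p*(p - 134/p))
45757/34014 + 41991/g(37) = 45757/34014 + 41991/(-268 + 2*37²) = 45757*(1/34014) + 41991/(-268 + 2*1369) = 45757/34014 + 41991/(-268 + 2738) = 45757/34014 + 41991/2470 = 385325416/21003645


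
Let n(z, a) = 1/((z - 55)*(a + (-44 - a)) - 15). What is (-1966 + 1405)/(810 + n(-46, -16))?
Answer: -2484669/3587491 ≈ -0.69259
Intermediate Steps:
n(z, a) = 1/(2405 - 44*z) (n(z, a) = 1/((-55 + z)*(-44) - 15) = 1/((2420 - 44*z) - 15) = 1/(2405 - 44*z))
(-1966 + 1405)/(810 + n(-46, -16)) = (-1966 + 1405)/(810 - 1/(-2405 + 44*(-46))) = -561/(810 - 1/(-2405 - 2024)) = -561/(810 - 1/(-4429)) = -561/(810 - 1*(-1/4429)) = -561/(810 + 1/4429) = -561/3587491/4429 = -561*4429/3587491 = -2484669/3587491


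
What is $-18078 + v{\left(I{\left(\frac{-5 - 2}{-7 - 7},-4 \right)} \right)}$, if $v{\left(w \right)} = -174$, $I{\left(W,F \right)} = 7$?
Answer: $-18252$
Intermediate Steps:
$-18078 + v{\left(I{\left(\frac{-5 - 2}{-7 - 7},-4 \right)} \right)} = -18078 - 174 = -18252$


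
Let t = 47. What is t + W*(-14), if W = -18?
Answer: 299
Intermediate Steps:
t + W*(-14) = 47 - 18*(-14) = 47 + 252 = 299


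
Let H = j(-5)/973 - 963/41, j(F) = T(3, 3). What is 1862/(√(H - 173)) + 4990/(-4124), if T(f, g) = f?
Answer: -2495/2062 - 1862*I*√312695894945/7838365 ≈ -1.21 - 132.84*I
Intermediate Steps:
j(F) = 3
H = -936876/39893 (H = 3/973 - 963/41 = -936876/39893 ≈ -23.485)
1862/(√(H - 173)) + 4990/(-4124) = 1862/(√(-936876/39893 - 173)) + 4990/(-4124) = 1862/(√(-7838365/39893)) + 4990*(-1/4124) = 1862/((I*√312695894945/39893)) - 2495/2062 = 1862*(-I*√312695894945/7838365) - 2495/2062 = -1862*I*√312695894945/7838365 - 2495/2062 = -2495/2062 - 1862*I*√312695894945/7838365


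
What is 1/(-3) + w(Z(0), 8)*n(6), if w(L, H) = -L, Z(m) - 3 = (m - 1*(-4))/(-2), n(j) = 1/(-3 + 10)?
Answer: -10/21 ≈ -0.47619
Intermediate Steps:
n(j) = 1/7
Z(m) = 1 - m/2 (Z(m) = 3 + (m - 1*(-4))/(-2) = 3 + (m + 4)*(-1/2) = 3 + (4 + m)*(-1/2) = 3 + (-2 - m/2) = 1 - m/2)
1/(-3) + w(Z(0), 8)*n(6) = 1/(-3) - (1 - 1/2*0)*(1/7) = -1/3 - (1 + 0)*(1/7) = -1/3 - 1*1*(1/7) = -1/3 - 1*1/7 = -1/3 - 1/7 = -10/21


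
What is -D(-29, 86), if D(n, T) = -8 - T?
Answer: 94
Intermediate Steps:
-D(-29, 86) = -(-8 - 1*86) = -(-8 - 86) = -1*(-94) = 94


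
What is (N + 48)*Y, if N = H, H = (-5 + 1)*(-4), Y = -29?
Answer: -1856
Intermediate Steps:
H = 16 (H = -4*(-4) = 16)
N = 16
(N + 48)*Y = (16 + 48)*(-29) = 64*(-29) = -1856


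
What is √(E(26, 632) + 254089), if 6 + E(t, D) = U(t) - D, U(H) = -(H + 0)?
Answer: 5*√10137 ≈ 503.41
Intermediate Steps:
U(H) = -H
E(t, D) = -6 - D - t (E(t, D) = -6 + (-t - D) = -6 + (-D - t) = -6 - D - t)
√(E(26, 632) + 254089) = √((-6 - 1*632 - 1*26) + 254089) = √((-6 - 632 - 26) + 254089) = √(-664 + 254089) = √253425 = 5*√10137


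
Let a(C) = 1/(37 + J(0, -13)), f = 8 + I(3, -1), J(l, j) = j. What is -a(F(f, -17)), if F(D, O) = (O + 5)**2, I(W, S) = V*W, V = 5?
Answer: -1/24 ≈ -0.041667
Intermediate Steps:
I(W, S) = 5*W
f = 23 (f = 8 + 5*3 = 8 + 15 = 23)
F(D, O) = (5 + O)**2
a(C) = 1/24 (a(C) = 1/(37 - 13) = 1/24)
-a(F(f, -17)) = -1*1/24 = -1/24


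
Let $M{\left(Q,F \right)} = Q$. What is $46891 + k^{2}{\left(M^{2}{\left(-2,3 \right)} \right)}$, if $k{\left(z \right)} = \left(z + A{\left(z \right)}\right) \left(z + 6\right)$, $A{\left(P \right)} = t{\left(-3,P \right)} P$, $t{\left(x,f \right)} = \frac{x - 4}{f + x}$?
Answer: $104491$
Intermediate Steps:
$t{\left(x,f \right)} = \frac{-4 + x}{f + x}$
$A{\left(P \right)} = - \frac{7 P}{-3 + P}$ ($A{\left(P \right)} = \frac{-4 - 3}{P - 3} P = \frac{1}{-3 + P} \left(-7\right) P = - \frac{7}{-3 + P} P = - \frac{7 P}{-3 + P}$)
$k{\left(z \right)} = \left(6 + z\right) \left(z - \frac{7 z}{-3 + z}\right)$ ($k{\left(z \right)} = \left(z - \frac{7 z}{-3 + z}\right) \left(z + 6\right) = \left(z - \frac{7 z}{-3 + z}\right) \left(6 + z\right) = \left(6 + z\right) \left(z - \frac{7 z}{-3 + z}\right)$)
$46891 + k^{2}{\left(M^{2}{\left(-2,3 \right)} \right)} = 46891 + \left(\frac{\left(-2\right)^{2} \left(-60 + \left(\left(-2\right)^{2}\right)^{2} - 4 \left(-2\right)^{2}\right)}{-3 + \left(-2\right)^{2}}\right)^{2} = 46891 + \left(\frac{4 \left(-60 + 4^{2} - 16\right)}{-3 + 4}\right)^{2} = 46891 + \left(\frac{4 \left(-60 + 16 - 16\right)}{1}\right)^{2} = 46891 + \left(4 \cdot 1 \left(-60\right)\right)^{2} = 46891 + \left(-240\right)^{2} = 46891 + 57600 = 104491$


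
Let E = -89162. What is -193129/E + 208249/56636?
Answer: 14752975691/2524889516 ≈ 5.8430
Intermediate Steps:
-193129/E + 208249/56636 = -193129/(-89162) + 208249/56636 = -193129*(-1/89162) + 208249*(1/56636) = 193129/89162 + 208249/56636 = 14752975691/2524889516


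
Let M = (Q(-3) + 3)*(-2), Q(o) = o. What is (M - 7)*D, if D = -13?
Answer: 91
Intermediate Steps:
M = 0 (M = (-3 + 3)*(-2) = 0*(-2) = 0)
(M - 7)*D = (0 - 7)*(-13) = -7*(-13) = 91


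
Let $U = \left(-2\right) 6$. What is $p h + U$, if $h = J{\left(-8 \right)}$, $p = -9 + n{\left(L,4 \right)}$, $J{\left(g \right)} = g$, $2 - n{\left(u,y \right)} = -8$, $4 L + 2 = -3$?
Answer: $-20$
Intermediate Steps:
$L = - \frac{5}{4}$ ($L = - \frac{1}{2} + \frac{1}{4} \left(-3\right) = - \frac{1}{2} - \frac{3}{4} = - \frac{5}{4} \approx -1.25$)
$n{\left(u,y \right)} = 10$ ($n{\left(u,y \right)} = 2 - -8 = 2 + 8 = 10$)
$U = -12$
$p = 1$ ($p = -9 + 10 = 1$)
$h = -8$
$p h + U = 1 \left(-8\right) - 12 = -8 - 12 = -20$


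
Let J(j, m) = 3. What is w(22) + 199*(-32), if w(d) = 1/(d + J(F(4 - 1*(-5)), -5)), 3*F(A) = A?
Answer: -159199/25 ≈ -6368.0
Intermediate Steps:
F(A) = A/3
w(d) = 1/(3 + d) (w(d) = 1/(d + 3) = 1/(3 + d))
w(22) + 199*(-32) = 1/(3 + 22) + 199*(-32) = 1/25 - 6368 = -159199/25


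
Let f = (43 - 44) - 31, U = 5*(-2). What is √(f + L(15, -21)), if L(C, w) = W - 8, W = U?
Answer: 5*I*√2 ≈ 7.0711*I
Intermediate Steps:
U = -10
W = -10
L(C, w) = -18 (L(C, w) = -10 - 8 = -18)
f = -32 (f = -1 - 31 = -32)
√(f + L(15, -21)) = √(-32 - 18) = √(-50) = 5*I*√2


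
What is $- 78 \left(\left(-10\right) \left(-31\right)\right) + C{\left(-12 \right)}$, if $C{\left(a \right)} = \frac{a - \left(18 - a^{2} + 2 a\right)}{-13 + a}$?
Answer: $- \frac{604638}{25} \approx -24186.0$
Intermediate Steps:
$C{\left(a \right)} = \frac{-18 + a^{2} - a}{-13 + a}$ ($C{\left(a \right)} = \frac{a - \left(18 - a^{2} + 2 a\right)}{-13 + a} = \frac{-18 + a^{2} - a}{-13 + a}$)
$- 78 \left(\left(-10\right) \left(-31\right)\right) + C{\left(-12 \right)} = - 78 \left(\left(-10\right) \left(-31\right)\right) + \frac{-18 + \left(-12\right)^{2} - -12}{-13 - 12} = \left(-78\right) 310 + \frac{-18 + 144 + 12}{-25} = -24180 - \frac{138}{25} = - \frac{604638}{25}$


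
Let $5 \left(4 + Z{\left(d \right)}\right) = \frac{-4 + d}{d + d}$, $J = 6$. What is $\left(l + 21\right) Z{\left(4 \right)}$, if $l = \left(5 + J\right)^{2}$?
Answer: $-568$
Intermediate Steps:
$l = 121$ ($l = \left(5 + 6\right)^{2} = 11^{2} = 121$)
$Z{\left(d \right)} = -4 + \frac{-4 + d}{10 d}$ ($Z{\left(d \right)} = -4 + \frac{\left(-4 + d\right) \frac{1}{d + d}}{5} = -4 + \frac{\left(-4 + d\right) \frac{1}{2 d}}{5} = -4 + \frac{\frac{1}{2} \frac{1}{d} \left(-4 + d\right)}{5} = -4 + \frac{-4 + d}{10 d}$)
$\left(l + 21\right) Z{\left(4 \right)} = \left(121 + 21\right) \frac{-4 - 156}{10 \cdot 4} = 142 \cdot \frac{1}{10} \cdot \frac{1}{4} \left(-4 - 156\right) = 142 \cdot \frac{1}{10} \cdot \frac{1}{4} \left(-160\right) = 142 \left(-4\right) = -568$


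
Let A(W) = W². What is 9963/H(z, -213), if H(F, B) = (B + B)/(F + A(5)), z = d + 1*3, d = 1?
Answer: -96309/142 ≈ -678.23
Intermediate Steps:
z = 4 (z = 1 + 1*3 = 1 + 3 = 4)
H(F, B) = 2*B/(25 + F) (H(F, B) = (B + B)/(F + 5²) = (2*B)/(F + 25) = (2*B)/(25 + F) = 2*B/(25 + F))
9963/H(z, -213) = 9963/((2*(-213)/(25 + 4))) = 9963/((2*(-213)/29)) = 9963/((2*(-213)*(1/29))) = 9963/(-426/29) = 9963*(-29/426) = -96309/142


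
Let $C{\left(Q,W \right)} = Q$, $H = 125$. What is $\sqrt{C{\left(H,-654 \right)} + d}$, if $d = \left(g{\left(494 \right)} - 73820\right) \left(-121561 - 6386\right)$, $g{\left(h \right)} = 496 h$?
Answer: $i \sqrt{21905038063} \approx 1.48 \cdot 10^{5} i$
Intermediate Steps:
$d = -21905038188$ ($d = \left(496 \cdot 494 - 73820\right) \left(-121561 - 6386\right) = \left(245024 - 73820\right) \left(-127947\right) = 171204 \left(-127947\right) = -21905038188$)
$\sqrt{C{\left(H,-654 \right)} + d} = \sqrt{125 - 21905038188} = \sqrt{-21905038063} = i \sqrt{21905038063}$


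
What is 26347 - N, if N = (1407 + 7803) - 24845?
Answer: 41982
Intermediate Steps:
N = -15635 (N = 9210 - 24845 = -15635)
26347 - N = 26347 - 1*(-15635) = 26347 + 15635 = 41982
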